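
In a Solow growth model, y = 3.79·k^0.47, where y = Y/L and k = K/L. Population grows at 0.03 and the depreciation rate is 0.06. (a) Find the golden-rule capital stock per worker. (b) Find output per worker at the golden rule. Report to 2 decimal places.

Break-even investment rate: n + δ = 0.03 + 0.06 = 0.09.
At the golden rule the marginal product of capital equals n+δ: 0.47·3.79·k^(0.47−1) = 0.09. Solving, k_gold = (0.47·3.79/0.09)^(1/0.53) ≈ 279.3934.
y_gold = 3.79·279.3934^0.47 ≈ 53.5009.

(a) k_gold ≈ 279.39; (b) y_gold ≈ 53.50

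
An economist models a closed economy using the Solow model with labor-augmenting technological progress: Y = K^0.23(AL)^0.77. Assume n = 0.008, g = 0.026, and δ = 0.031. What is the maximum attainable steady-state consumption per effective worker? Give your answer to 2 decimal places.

n + g + δ = 0.008 + 0.026 + 0.031 = 0.065.
Maximizing c = f(k) − (n+g+δ)·k gives f'(k) = n+g+δ, i.e. 0.23·k^(0.23−1) = 0.065, so k_gold = (0.23/0.065)^(1/0.77) ≈ 5.1611.
y_gold = 5.1611^0.23 ≈ 1.4586.
c_gold = y_gold − (n+g+δ)·k_gold = 1.4586 − 0.065·5.1611 ≈ 1.1231.

c_gold ≈ 1.12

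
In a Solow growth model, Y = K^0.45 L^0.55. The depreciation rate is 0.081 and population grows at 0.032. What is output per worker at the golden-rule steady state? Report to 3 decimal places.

y_gold ≈ 3.098

Break-even investment rate: n + δ = 0.032 + 0.081 = 0.113.
Golden rule sets MPK = n+δ: 0.45·k^(0.45−1) = 0.113, so k_gold = (0.45/0.113)^(1/0.55) ≈ 12.3354.
Output: y_gold = k_gold^0.45 = 12.3354^0.45 ≈ 3.0976.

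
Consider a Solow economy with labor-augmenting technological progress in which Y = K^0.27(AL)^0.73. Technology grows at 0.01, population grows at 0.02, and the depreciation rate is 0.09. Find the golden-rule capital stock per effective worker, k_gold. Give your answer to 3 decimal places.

Break-even investment rate: n + g + δ = 0.02 + 0.01 + 0.09 = 0.12.
Golden rule sets MPK = n+g+δ: 0.27·k^(0.27−1) = 0.12, so k_gold = (0.27/0.12)^(1/0.73) ≈ 3.0370.

k_gold ≈ 3.037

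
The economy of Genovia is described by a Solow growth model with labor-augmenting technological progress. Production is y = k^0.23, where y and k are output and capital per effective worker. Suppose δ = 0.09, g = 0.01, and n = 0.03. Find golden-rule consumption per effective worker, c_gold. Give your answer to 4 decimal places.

Capital per effective worker breaks even when investment replaces (n + g + δ)·k; here n + g + δ = 0.13.
Maximizing c = f(k) − (n+g+δ)·k gives f'(k) = n+g+δ, i.e. 0.23·k^(0.23−1) = 0.13, so k_gold = (0.23/0.13)^(1/0.77) ≈ 2.0980.
y_gold = 2.0980^0.23 ≈ 1.1858.
c_gold = y_gold − (n+g+δ)·k_gold = 1.1858 − 0.13·2.0980 ≈ 0.9131.

c_gold ≈ 0.9131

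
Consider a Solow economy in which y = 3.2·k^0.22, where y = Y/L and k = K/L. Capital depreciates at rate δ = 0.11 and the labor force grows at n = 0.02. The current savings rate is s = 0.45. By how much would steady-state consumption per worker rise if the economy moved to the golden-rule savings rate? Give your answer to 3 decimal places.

Δc ≈ 0.551

n + δ = 0.02 + 0.11 = 0.13.
Current steady state (s = 0.45): k* = (0.45·3.2/0.13)^(1/0.78) ≈ 21.8272, y* = 3.2·21.8272^0.22 ≈ 6.3056, c* = (1−0.45)·6.3056 ≈ 3.4681.
Maximizing c = f(k) − (n+δ)·k gives f'(k) = n+δ, i.e. 0.22·3.2·k^(0.22−1) = 0.13, so k_gold = (0.22·3.2/0.13)^(1/0.78) ≈ 8.7207.
y_gold = 3.2·8.7207^0.22 ≈ 5.1531, c_gold = y_gold − 0.13·k_gold ≈ 4.0194.
Gain: Δc = 4.0194 − 3.4681 ≈ 0.5513.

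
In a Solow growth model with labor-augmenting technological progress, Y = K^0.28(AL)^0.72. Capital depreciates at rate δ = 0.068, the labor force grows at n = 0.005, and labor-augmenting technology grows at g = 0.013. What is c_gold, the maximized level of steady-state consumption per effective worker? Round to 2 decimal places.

c_gold ≈ 1.14

Capital per effective worker breaks even when investment replaces (n + g + δ)·k; here n + g + δ = 0.086.
Maximizing c = f(k) − (n+g+δ)·k gives f'(k) = n+g+δ, i.e. 0.28·k^(0.28−1) = 0.086, so k_gold = (0.28/0.086)^(1/0.72) ≈ 5.1526.
y_gold = 5.1526^0.28 ≈ 1.5826.
c_gold = y_gold − (n+g+δ)·k_gold = 1.5826 − 0.086·5.1526 ≈ 1.1395.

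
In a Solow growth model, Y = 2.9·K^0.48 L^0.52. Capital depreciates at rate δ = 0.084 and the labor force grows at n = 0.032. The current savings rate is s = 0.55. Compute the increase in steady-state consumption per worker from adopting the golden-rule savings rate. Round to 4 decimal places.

Δc ≈ 0.2802

n + δ = 0.032 + 0.084 = 0.116.
Current steady state (s = 0.55): k* = (0.55·2.9/0.116)^(1/0.52) ≈ 154.5410, y* = 2.9·154.5410^0.48 ≈ 32.5941, c* = (1−0.55)·32.5941 ≈ 14.6673.
Maximizing c = f(k) − (n+δ)·k gives f'(k) = n+δ, i.e. 0.48·2.9·k^(0.48−1) = 0.116, so k_gold = (0.48·2.9/0.116)^(1/0.52) ≈ 118.9456.
y_gold = 2.9·118.9456^0.48 ≈ 28.7452, c_gold = y_gold − 0.116·k_gold ≈ 14.9475.
Gain: Δc = 14.9475 − 14.6673 ≈ 0.2802.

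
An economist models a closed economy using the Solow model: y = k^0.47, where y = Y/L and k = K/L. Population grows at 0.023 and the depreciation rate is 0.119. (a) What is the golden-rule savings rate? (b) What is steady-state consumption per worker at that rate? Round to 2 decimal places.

(a) s_gold = 0.47; (b) c_gold ≈ 1.53

Capital per worker breaks even when investment replaces (n + δ)·k; here n + δ = 0.142.
For Cobb-Douglas, s_gold equals capital's share: s_gold = 0.47.
Maximizing c = f(k) − (n+δ)·k gives f'(k) = n+δ, i.e. 0.47·k^(0.47−1) = 0.142, so k_gold = (0.47/0.142)^(1/0.53) ≈ 9.5669.
y_gold = 9.5669^0.47 ≈ 2.8904; c_gold = (1−0.47)·y_gold ≈ 1.5319.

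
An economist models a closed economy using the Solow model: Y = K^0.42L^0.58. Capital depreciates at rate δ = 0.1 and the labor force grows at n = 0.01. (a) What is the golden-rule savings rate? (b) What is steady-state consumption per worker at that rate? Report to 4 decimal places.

The effective depreciation rate is n + δ = 0.01 + 0.1 = 0.11.
For Cobb-Douglas, s_gold equals capital's share: s_gold = 0.42.
Setting f'(k) = n+δ gives 0.42·k^(0.42−1) = 0.11, hence k_gold = (0.42/0.11)^(1/0.58) ≈ 10.0740.
y_gold = 10.0740^0.42 ≈ 2.6384; c_gold = (1−0.42)·y_gold ≈ 1.5303.

(a) s_gold = 0.4200; (b) c_gold ≈ 1.5303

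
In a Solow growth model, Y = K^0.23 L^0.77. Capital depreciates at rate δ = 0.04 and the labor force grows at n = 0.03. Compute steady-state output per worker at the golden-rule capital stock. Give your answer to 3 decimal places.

y_gold ≈ 1.427

Capital per worker breaks even when investment replaces (n + δ)·k; here n + δ = 0.07.
At the golden rule the marginal product of capital equals n+δ: 0.23·k^(0.23−1) = 0.07. Solving, k_gold = (0.23/0.07)^(1/0.77) ≈ 4.6876.
Output: y_gold = k_gold^0.23 = 4.6876^0.23 ≈ 1.4267.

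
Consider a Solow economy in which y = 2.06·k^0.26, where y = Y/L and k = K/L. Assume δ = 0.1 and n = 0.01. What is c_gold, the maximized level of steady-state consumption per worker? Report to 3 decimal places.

c_gold ≈ 2.658

Capital per worker breaks even when investment replaces (n + δ)·k; here n + δ = 0.11.
Golden rule sets MPK = n+δ: 0.26·2.06·k^(0.26−1) = 0.11, so k_gold = (0.26·2.06/0.11)^(1/0.74) ≈ 8.4915.
y_gold = 2.06·8.4915^0.26 ≈ 3.5926.
c_gold = y_gold − (n+δ)·k_gold = 3.5926 − 0.11·8.4915 ≈ 2.6585.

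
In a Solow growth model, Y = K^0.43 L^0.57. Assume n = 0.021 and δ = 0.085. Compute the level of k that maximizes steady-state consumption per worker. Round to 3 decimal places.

k_gold ≈ 11.667

The effective depreciation rate is n + δ = 0.021 + 0.085 = 0.106.
Maximizing c = f(k) − (n+δ)·k gives f'(k) = n+δ, i.e. 0.43·k^(0.43−1) = 0.106, so k_gold = (0.43/0.106)^(1/0.57) ≈ 11.6668.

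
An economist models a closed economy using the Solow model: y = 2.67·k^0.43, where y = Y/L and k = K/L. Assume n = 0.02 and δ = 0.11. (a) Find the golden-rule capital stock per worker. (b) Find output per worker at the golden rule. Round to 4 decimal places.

(a) k_gold ≈ 45.6786; (b) y_gold ≈ 13.8098

n + δ = 0.02 + 0.11 = 0.13.
At the golden rule the marginal product of capital equals n+δ: 0.43·2.67·k^(0.43−1) = 0.13. Solving, k_gold = (0.43·2.67/0.13)^(1/0.57) ≈ 45.6786.
y_gold = 2.67·45.6786^0.43 ≈ 13.8098.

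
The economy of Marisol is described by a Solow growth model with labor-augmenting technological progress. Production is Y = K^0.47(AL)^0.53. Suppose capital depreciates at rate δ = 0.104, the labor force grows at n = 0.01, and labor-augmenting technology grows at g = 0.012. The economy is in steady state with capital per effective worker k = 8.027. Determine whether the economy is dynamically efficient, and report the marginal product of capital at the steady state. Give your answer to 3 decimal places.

dynamically efficient; MPK ≈ 0.156

Break-even investment rate: n + g + δ = 0.01 + 0.012 + 0.104 = 0.126.
MPK = 0.47·k^(0.47−1) = 0.47·8.027^(-0.53) ≈ 0.1558.
MPK > 0.126, so the economy is dynamically efficient (under-saving).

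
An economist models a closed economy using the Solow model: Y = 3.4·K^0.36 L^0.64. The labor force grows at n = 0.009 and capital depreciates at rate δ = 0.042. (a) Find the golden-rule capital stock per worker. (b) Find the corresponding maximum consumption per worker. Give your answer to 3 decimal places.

(a) k_gold ≈ 143.410; (b) c_gold ≈ 13.003

Capital per worker breaks even when investment replaces (n + δ)·k; here n + δ = 0.051.
At the golden rule the marginal product of capital equals n+δ: 0.36·3.4·k^(0.36−1) = 0.051. Solving, k_gold = (0.36·3.4/0.051)^(1/0.64) ≈ 143.4102.
y_gold = 3.4·143.4102^0.36 ≈ 20.3164; c_gold = y_gold − 0.051·k_gold ≈ 13.0025.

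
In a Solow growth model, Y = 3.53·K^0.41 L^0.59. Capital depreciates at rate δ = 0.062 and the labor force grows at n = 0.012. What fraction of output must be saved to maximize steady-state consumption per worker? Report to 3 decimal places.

The effective depreciation rate is n + δ = 0.012 + 0.062 = 0.074.
At the golden rule MPK = n+δ, and in any Cobb-Douglas steady state s = (n+δ)·k/y = MPK·k/y = capital's share 0.41.

s_gold = 0.410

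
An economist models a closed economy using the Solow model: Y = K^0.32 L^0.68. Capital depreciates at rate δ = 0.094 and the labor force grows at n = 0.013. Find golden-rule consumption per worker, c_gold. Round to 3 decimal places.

n + δ = 0.013 + 0.094 = 0.107.
Setting f'(k) = n+δ gives 0.32·k^(0.32−1) = 0.107, hence k_gold = (0.32/0.107)^(1/0.68) ≈ 5.0079.
y_gold = 5.0079^0.32 ≈ 1.6745.
c_gold = y_gold − (n+δ)·k_gold = 1.6745 − 0.107·5.0079 ≈ 1.1387.

c_gold ≈ 1.139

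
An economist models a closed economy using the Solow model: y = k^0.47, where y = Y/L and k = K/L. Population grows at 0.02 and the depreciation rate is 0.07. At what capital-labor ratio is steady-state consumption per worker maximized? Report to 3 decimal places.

k_gold ≈ 22.617

Break-even investment rate: n + δ = 0.02 + 0.07 = 0.09.
Setting f'(k) = n+δ gives 0.47·k^(0.47−1) = 0.09, hence k_gold = (0.47/0.09)^(1/0.53) ≈ 22.6175.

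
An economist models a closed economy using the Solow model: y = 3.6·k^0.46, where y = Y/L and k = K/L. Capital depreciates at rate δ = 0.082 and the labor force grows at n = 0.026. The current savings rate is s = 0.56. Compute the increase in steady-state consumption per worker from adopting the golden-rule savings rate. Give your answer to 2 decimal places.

Δc ≈ 0.73

The effective depreciation rate is n + δ = 0.026 + 0.082 = 0.108.
Current steady state (s = 0.56): k* = (0.56·3.6/0.108)^(1/0.54) ≈ 225.8538, y* = 3.6·225.8538^0.46 ≈ 43.5575, c* = (1−0.56)·43.5575 ≈ 19.1653.
Golden rule sets MPK = n+δ: 0.46·3.6·k^(0.46−1) = 0.108, so k_gold = (0.46·3.6/0.108)^(1/0.54) ≈ 156.9001.
y_gold = 3.6·156.9001^0.46 ≈ 36.8374, c_gold = y_gold − 0.108·k_gold ≈ 19.8922.
Gain: Δc = 19.8922 − 19.1653 ≈ 0.7269.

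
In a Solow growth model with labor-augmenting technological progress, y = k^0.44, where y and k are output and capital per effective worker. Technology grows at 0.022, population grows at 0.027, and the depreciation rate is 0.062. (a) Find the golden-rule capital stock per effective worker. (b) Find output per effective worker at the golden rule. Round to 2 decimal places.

(a) k_gold ≈ 11.70; (b) y_gold ≈ 2.95

Break-even investment rate: n + g + δ = 0.027 + 0.022 + 0.062 = 0.111.
Maximizing c = f(k) − (n+g+δ)·k gives f'(k) = n+g+δ, i.e. 0.44·k^(0.44−1) = 0.111, so k_gold = (0.44/0.111)^(1/0.56) ≈ 11.6974.
y_gold = 11.6974^0.44 ≈ 2.9509.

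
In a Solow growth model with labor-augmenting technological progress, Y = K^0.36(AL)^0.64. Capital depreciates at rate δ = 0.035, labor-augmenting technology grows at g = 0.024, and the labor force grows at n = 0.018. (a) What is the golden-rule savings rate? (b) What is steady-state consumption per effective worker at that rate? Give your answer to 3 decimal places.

n + g + δ = 0.018 + 0.024 + 0.035 = 0.077.
For Cobb-Douglas, s_gold equals capital's share: s_gold = 0.36.
Setting f'(k) = n+g+δ gives 0.36·k^(0.36−1) = 0.077, hence k_gold = (0.36/0.077)^(1/0.64) ≈ 11.1322.
y_gold = 11.1322^0.36 ≈ 2.3811; c_gold = (1−0.36)·y_gold ≈ 1.5239.

(a) s_gold = 0.360; (b) c_gold ≈ 1.524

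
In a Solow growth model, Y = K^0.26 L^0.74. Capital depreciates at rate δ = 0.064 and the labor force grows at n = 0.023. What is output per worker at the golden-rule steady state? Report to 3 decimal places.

Break-even investment rate: n + δ = 0.023 + 0.064 = 0.087.
Golden rule sets MPK = n+δ: 0.26·k^(0.26−1) = 0.087, so k_gold = (0.26/0.087)^(1/0.74) ≈ 4.3904.
Output: y_gold = k_gold^0.26 = 4.3904^0.26 ≈ 1.4691.

y_gold ≈ 1.469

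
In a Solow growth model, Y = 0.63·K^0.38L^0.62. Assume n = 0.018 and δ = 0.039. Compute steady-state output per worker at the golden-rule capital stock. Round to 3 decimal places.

y_gold ≈ 1.518

n + δ = 0.018 + 0.039 = 0.057.
Setting f'(k) = n+δ gives 0.38·0.63·k^(0.38−1) = 0.057, hence k_gold = (0.38·0.63/0.057)^(1/0.62) ≈ 10.1214.
Output: y_gold = 0.63·k_gold^0.38 = 0.63·10.1214^0.38 ≈ 1.5182.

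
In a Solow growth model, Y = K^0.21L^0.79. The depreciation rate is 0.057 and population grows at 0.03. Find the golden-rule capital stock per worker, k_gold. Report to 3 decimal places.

Break-even investment rate: n + δ = 0.03 + 0.057 = 0.087.
Setting f'(k) = n+δ gives 0.21·k^(0.21−1) = 0.087, hence k_gold = (0.21/0.087)^(1/0.79) ≈ 3.0509.

k_gold ≈ 3.051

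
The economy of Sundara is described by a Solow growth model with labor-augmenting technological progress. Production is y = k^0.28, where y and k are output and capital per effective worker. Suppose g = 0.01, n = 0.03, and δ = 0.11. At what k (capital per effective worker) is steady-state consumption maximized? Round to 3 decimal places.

Capital per effective worker breaks even when investment replaces (n + g + δ)·k; here n + g + δ = 0.15.
Maximizing c = f(k) − (n+g+δ)·k gives f'(k) = n+g+δ, i.e. 0.28·k^(0.28−1) = 0.15, so k_gold = (0.28/0.15)^(1/0.72) ≈ 2.3795.

k_gold ≈ 2.379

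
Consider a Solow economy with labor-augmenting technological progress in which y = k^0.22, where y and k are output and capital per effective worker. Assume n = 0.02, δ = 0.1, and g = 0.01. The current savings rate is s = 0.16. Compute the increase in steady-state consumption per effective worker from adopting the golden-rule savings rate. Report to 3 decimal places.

Δc ≈ 0.014

The effective depreciation rate is n + g + δ = 0.02 + 0.01 + 0.1 = 0.13.
Current steady state (s = 0.16): k* = (0.16/0.13)^(1/0.78) ≈ 1.3050, y* = 1.3050^0.22 ≈ 1.0603, c* = (1−0.16)·1.0603 ≈ 0.8907.
Setting f'(k) = n+g+δ gives 0.22·k^(0.22−1) = 0.13, hence k_gold = (0.22/0.13)^(1/0.78) ≈ 1.9630.
y_gold = 1.9630^0.22 ≈ 1.1600, c_gold = y_gold − 0.13·k_gold ≈ 0.9048.
Gain: Δc = 0.9048 − 0.8907 ≈ 0.0141.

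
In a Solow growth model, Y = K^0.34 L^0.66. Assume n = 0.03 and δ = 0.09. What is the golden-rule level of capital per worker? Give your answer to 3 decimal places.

n + δ = 0.03 + 0.09 = 0.12.
Maximizing c = f(k) − (n+δ)·k gives f'(k) = n+δ, i.e. 0.34·k^(0.34−1) = 0.12, so k_gold = (0.34/0.12)^(1/0.66) ≈ 4.8451.

k_gold ≈ 4.845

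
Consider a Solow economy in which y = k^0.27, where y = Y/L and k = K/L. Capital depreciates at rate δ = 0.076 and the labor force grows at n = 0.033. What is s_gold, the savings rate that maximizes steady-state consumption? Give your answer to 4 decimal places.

s_gold = 0.2700

n + δ = 0.033 + 0.076 = 0.109.
At the golden rule MPK = n+δ, and in any Cobb-Douglas steady state s = (n+δ)·k/y = MPK·k/y = capital's share 0.27.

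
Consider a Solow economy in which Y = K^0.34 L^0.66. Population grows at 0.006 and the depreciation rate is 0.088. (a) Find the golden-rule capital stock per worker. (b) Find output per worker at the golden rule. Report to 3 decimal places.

(a) k_gold ≈ 7.014; (b) y_gold ≈ 1.939

Break-even investment rate: n + δ = 0.006 + 0.088 = 0.094.
At the golden rule the marginal product of capital equals n+δ: 0.34·k^(0.34−1) = 0.094. Solving, k_gold = (0.34/0.094)^(1/0.66) ≈ 7.0143.
y_gold = 7.0143^0.34 ≈ 1.9393.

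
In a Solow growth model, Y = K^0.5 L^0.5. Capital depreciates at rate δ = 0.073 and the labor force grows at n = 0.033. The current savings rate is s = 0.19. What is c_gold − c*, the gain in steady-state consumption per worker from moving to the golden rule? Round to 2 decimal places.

Capital per worker breaks even when investment replaces (n + δ)·k; here n + δ = 0.106.
Current steady state (s = 0.19): k* = (0.19/0.106)^(1/0.5) ≈ 3.2129, y* = 3.2129^0.5 ≈ 1.7925, c* = (1−0.19)·1.7925 ≈ 1.4519.
Maximizing c = f(k) − (n+δ)·k gives f'(k) = n+δ, i.e. 0.5·k^(0.5−1) = 0.106, so k_gold = (0.5/0.106)^(1/0.5) ≈ 22.2499.
y_gold = 22.2499^0.5 ≈ 4.7170, c_gold = y_gold − 0.106·k_gold ≈ 2.3585.
Gain: Δc = 2.3585 − 1.4519 ≈ 0.9066.

Δc ≈ 0.91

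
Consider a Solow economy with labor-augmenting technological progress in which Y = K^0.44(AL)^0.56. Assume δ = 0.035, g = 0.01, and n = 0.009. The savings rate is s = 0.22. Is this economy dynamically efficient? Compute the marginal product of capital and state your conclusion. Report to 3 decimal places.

Break-even investment rate: n + g + δ = 0.009 + 0.01 + 0.035 = 0.054.
Steady-state k*: s·k^0.44 = 0.054·k gives k* = (0.22/0.054)^(1/0.56) ≈ 12.2839.
MPK = 0.44·12.2839^(-0.56) ≈ 0.1080.
MPK > n+g+δ = 0.054, so the economy is dynamically efficient (under-saving).

dynamically efficient; MPK ≈ 0.108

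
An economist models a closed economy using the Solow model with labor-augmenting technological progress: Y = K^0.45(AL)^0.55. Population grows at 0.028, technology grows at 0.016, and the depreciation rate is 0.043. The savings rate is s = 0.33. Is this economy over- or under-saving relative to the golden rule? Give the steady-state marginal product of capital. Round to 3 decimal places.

under-saving; MPK ≈ 0.119

n + g + δ = 0.028 + 0.016 + 0.043 = 0.087.
Steady-state k*: s·k^0.45 = 0.087·k gives k* = (0.33/0.087)^(1/0.55) ≈ 11.2906.
MPK = 0.45·11.2906^(-0.55) ≈ 0.1186.
MPK > n+g+δ = 0.087, so the economy is dynamically efficient (under-saving).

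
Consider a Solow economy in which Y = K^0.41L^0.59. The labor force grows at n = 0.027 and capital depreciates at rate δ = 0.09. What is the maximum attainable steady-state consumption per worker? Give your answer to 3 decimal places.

n + δ = 0.027 + 0.09 = 0.117.
Setting f'(k) = n+δ gives 0.41·k^(0.41−1) = 0.117, hence k_gold = (0.41/0.117)^(1/0.59) ≈ 8.3762.
y_gold = 8.3762^0.41 ≈ 2.3903.
c_gold = y_gold − (n+δ)·k_gold = 2.3903 − 0.117·8.3762 ≈ 1.4103.

c_gold ≈ 1.410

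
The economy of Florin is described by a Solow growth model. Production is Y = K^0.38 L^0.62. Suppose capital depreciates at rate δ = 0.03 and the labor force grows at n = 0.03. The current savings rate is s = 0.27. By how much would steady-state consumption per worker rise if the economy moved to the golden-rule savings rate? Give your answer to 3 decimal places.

Capital per worker breaks even when investment replaces (n + δ)·k; here n + δ = 0.06.
Current steady state (s = 0.27): k* = (0.27/0.06)^(1/0.62) ≈ 11.3128, y* = 11.3128^0.38 ≈ 2.5139, c* = (1−0.27)·2.5139 ≈ 1.8352.
Setting f'(k) = n+δ gives 0.38·k^(0.38−1) = 0.06, hence k_gold = (0.38/0.06)^(1/0.62) ≈ 19.6316.
y_gold = 19.6316^0.38 ≈ 3.0997, c_gold = y_gold − 0.06·k_gold ≈ 1.9218.
Gain: Δc = 1.9218 − 1.8352 ≈ 0.0866.

Δc ≈ 0.087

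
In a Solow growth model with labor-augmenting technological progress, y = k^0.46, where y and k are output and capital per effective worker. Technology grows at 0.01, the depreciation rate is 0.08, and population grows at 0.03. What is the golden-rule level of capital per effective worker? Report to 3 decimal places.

k_gold ≈ 12.042

The effective depreciation rate is n + g + δ = 0.03 + 0.01 + 0.08 = 0.12.
Golden rule sets MPK = n+g+δ: 0.46·k^(0.46−1) = 0.12, so k_gold = (0.46/0.12)^(1/0.54) ≈ 12.0420.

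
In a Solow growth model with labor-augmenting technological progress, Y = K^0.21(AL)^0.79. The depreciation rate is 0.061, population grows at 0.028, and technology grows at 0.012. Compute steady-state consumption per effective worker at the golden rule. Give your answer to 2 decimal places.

c_gold ≈ 0.96

Break-even investment rate: n + g + δ = 0.028 + 0.012 + 0.061 = 0.101.
At the golden rule the marginal product of capital equals n+g+δ: 0.21·k^(0.21−1) = 0.101. Solving, k_gold = (0.21/0.101)^(1/0.79) ≈ 2.5258.
y_gold = 2.5258^0.21 ≈ 1.2148.
c_gold = y_gold − (n+g+δ)·k_gold = 1.2148 − 0.101·2.5258 ≈ 0.9597.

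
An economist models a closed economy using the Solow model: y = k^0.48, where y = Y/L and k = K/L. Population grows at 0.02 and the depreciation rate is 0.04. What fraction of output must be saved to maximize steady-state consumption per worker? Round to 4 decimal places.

s_gold = 0.4800

Capital per worker breaks even when investment replaces (n + δ)·k; here n + δ = 0.06.
At the golden rule MPK = n+δ, and in any Cobb-Douglas steady state s = (n+δ)·k/y = MPK·k/y = capital's share 0.48.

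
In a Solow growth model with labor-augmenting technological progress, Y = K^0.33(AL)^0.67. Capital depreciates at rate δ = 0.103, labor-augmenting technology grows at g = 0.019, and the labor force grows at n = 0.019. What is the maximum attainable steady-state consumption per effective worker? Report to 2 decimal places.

c_gold ≈ 1.02

Break-even investment rate: n + g + δ = 0.019 + 0.019 + 0.103 = 0.141.
Maximizing c = f(k) − (n+g+δ)·k gives f'(k) = n+g+δ, i.e. 0.33·k^(0.33−1) = 0.141, so k_gold = (0.33/0.141)^(1/0.67) ≈ 3.5578.
y_gold = 3.5578^0.33 ≈ 1.5202.
c_gold = y_gold − (n+g+δ)·k_gold = 1.5202 − 0.141·3.5578 ≈ 1.0185.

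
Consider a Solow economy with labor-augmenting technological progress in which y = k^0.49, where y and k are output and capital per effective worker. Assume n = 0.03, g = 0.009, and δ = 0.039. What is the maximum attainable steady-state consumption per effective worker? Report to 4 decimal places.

The effective depreciation rate is n + g + δ = 0.03 + 0.009 + 0.039 = 0.078.
Golden rule sets MPK = n+g+δ: 0.49·k^(0.49−1) = 0.078, so k_gold = (0.49/0.078)^(1/0.51) ≈ 36.7202.
y_gold = 36.7202^0.49 ≈ 5.8453.
c_gold = y_gold − (n+g+δ)·k_gold = 5.8453 − 0.078·36.7202 ≈ 2.9811.

c_gold ≈ 2.9811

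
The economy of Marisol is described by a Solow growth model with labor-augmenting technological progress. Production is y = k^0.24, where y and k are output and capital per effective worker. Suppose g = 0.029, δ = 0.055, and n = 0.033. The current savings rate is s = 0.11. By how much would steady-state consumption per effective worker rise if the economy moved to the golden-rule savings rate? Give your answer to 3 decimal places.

The effective depreciation rate is n + g + δ = 0.033 + 0.029 + 0.055 = 0.117.
Current steady state (s = 0.11): k* = (0.11/0.117)^(1/0.76) ≈ 0.9220, y* = 0.9220^0.24 ≈ 0.9807, c* = (1−0.11)·0.9807 ≈ 0.8728.
Setting f'(k) = n+g+δ gives 0.24·k^(0.24−1) = 0.117, hence k_gold = (0.24/0.117)^(1/0.76) ≈ 2.5737.
y_gold = 2.5737^0.24 ≈ 1.2547, c_gold = y_gold − 0.117·k_gold ≈ 0.9536.
Gain: Δc = 0.9536 − 0.8728 ≈ 0.0807.

Δc ≈ 0.081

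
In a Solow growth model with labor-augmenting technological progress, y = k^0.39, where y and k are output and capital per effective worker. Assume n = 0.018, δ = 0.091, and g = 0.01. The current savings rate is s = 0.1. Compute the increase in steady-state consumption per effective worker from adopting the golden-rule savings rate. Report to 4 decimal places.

Break-even investment rate: n + g + δ = 0.018 + 0.01 + 0.091 = 0.119.
Current steady state (s = 0.1): k* = (0.1/0.119)^(1/0.61) ≈ 0.7519, y* = 0.7519^0.39 ≈ 0.8947, c* = (1−0.1)·0.8947 ≈ 0.8053.
Golden rule sets MPK = n+g+δ: 0.39·k^(0.39−1) = 0.119, so k_gold = (0.39/0.119)^(1/0.61) ≈ 7.0002.
y_gold = 7.0002^0.39 ≈ 2.1360, c_gold = y_gold − 0.119·k_gold ≈ 1.3029.
Gain: Δc = 1.3029 − 0.8053 ≈ 0.4977.

Δc ≈ 0.4977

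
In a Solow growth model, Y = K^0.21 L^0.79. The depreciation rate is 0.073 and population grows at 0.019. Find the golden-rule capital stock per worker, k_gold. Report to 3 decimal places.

n + δ = 0.019 + 0.073 = 0.092.
At the golden rule the marginal product of capital equals n+δ: 0.21·k^(0.21−1) = 0.092. Solving, k_gold = (0.21/0.092)^(1/0.79) ≈ 2.8426.

k_gold ≈ 2.843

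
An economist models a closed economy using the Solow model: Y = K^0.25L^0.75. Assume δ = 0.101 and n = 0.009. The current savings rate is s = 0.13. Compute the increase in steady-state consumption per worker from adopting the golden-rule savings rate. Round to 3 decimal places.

Δc ≈ 0.066

The effective depreciation rate is n + δ = 0.009 + 0.101 = 0.11.
Current steady state (s = 0.13): k* = (0.13/0.11)^(1/0.75) ≈ 1.2495, y* = 1.2495^0.25 ≈ 1.0573, c* = (1−0.13)·1.0573 ≈ 0.9198.
At the golden rule the marginal product of capital equals n+δ: 0.25·k^(0.25−1) = 0.11. Solving, k_gold = (0.25/0.11)^(1/0.75) ≈ 2.9881.
y_gold = 2.9881^0.25 ≈ 1.3148, c_gold = y_gold − 0.11·k_gold ≈ 0.9861.
Gain: Δc = 0.9861 − 0.9198 ≈ 0.0663.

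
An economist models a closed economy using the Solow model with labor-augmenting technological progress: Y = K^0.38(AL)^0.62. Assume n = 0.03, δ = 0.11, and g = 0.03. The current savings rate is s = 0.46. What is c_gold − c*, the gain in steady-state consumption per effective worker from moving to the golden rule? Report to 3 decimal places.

n + g + δ = 0.03 + 0.03 + 0.11 = 0.17.
Current steady state (s = 0.46): k* = (0.46/0.17)^(1/0.62) ≈ 4.9805, y* = 4.9805^0.38 ≈ 1.8406, c* = (1−0.46)·1.8406 ≈ 0.9939.
Maximizing c = f(k) − (n+g+δ)·k gives f'(k) = n+g+δ, i.e. 0.38·k^(0.38−1) = 0.17, so k_gold = (0.38/0.17)^(1/0.62) ≈ 3.6597.
y_gold = 3.6597^0.38 ≈ 1.6372, c_gold = y_gold − 0.17·k_gold ≈ 1.0151.
Gain: Δc = 1.0151 − 0.9939 ≈ 0.0211.

Δc ≈ 0.021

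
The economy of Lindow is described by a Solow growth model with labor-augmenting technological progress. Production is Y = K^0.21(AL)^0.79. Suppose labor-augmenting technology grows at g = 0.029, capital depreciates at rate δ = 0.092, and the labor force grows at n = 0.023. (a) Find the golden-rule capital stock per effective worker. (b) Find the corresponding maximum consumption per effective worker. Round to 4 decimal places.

(a) k_gold ≈ 1.6122; (b) c_gold ≈ 0.8733

The effective depreciation rate is n + g + δ = 0.023 + 0.029 + 0.092 = 0.144.
At the golden rule the marginal product of capital equals n+g+δ: 0.21·k^(0.21−1) = 0.144. Solving, k_gold = (0.21/0.144)^(1/0.79) ≈ 1.6122.
y_gold = 1.6122^0.21 ≈ 1.1055; c_gold = y_gold − 0.144·k_gold ≈ 0.8733.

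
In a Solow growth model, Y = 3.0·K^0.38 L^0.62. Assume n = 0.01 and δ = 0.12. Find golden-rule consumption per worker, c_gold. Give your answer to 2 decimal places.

Break-even investment rate: n + δ = 0.01 + 0.12 = 0.13.
Golden rule sets MPK = n+δ: 0.38·3.0·k^(0.38−1) = 0.13, so k_gold = (0.38·3.0/0.13)^(1/0.62) ≈ 33.1822.
y_gold = 3.0·33.1822^0.38 ≈ 11.3518.
c_gold = y_gold − (n+δ)·k_gold = 11.3518 − 0.13·33.1822 ≈ 7.0381.

c_gold ≈ 7.04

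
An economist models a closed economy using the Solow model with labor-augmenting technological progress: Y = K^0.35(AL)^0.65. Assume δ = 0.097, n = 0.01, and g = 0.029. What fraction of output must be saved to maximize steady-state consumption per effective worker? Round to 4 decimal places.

n + g + δ = 0.01 + 0.029 + 0.097 = 0.136.
At the golden rule MPK = n+g+δ, and in any Cobb-Douglas steady state s = (n+g+δ)·k/y = MPK·k/y = capital's share 0.35.

s_gold = 0.3500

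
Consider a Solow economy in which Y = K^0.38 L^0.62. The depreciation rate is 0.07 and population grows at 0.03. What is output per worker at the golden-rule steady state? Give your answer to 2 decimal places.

y_gold ≈ 2.27

n + δ = 0.03 + 0.07 = 0.1.
Maximizing c = f(k) − (n+δ)·k gives f'(k) = n+δ, i.e. 0.38·k^(0.38−1) = 0.1, so k_gold = (0.38/0.1)^(1/0.62) ≈ 8.6126.
Output: y_gold = k_gold^0.38 = 8.6126^0.38 ≈ 2.2665.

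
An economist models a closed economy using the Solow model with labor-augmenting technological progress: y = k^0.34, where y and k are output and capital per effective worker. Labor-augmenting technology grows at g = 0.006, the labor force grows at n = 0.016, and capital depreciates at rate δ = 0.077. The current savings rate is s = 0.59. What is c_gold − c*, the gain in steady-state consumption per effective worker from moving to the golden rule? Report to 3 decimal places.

n + g + δ = 0.016 + 0.006 + 0.077 = 0.099.
Current steady state (s = 0.59): k* = (0.59/0.099)^(1/0.66) ≈ 14.9476, y* = 14.9476^0.34 ≈ 2.5082, c* = (1−0.59)·2.5082 ≈ 1.0283.
At the golden rule the marginal product of capital equals n+g+δ: 0.34·k^(0.34−1) = 0.099. Solving, k_gold = (0.34/0.099)^(1/0.66) ≈ 6.4846.
y_gold = 6.4846^0.34 ≈ 1.8882, c_gold = y_gold − 0.099·k_gold ≈ 1.2462.
Gain: Δc = 1.2462 − 1.0283 ≈ 0.2178.

Δc ≈ 0.218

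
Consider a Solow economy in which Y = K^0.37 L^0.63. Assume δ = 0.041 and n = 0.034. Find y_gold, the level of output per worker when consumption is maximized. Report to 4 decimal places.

The effective depreciation rate is n + δ = 0.034 + 0.041 = 0.075.
Maximizing c = f(k) − (n+δ)·k gives f'(k) = n+δ, i.e. 0.37·k^(0.37−1) = 0.075, so k_gold = (0.37/0.075)^(1/0.63) ≈ 12.5957.
Output: y_gold = k_gold^0.37 = 12.5957^0.37 ≈ 2.5532.

y_gold ≈ 2.5532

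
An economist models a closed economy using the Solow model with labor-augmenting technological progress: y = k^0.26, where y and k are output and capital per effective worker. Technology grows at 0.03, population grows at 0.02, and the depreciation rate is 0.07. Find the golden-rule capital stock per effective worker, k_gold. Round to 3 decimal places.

k_gold ≈ 2.843

Break-even investment rate: n + g + δ = 0.02 + 0.03 + 0.07 = 0.12.
At the golden rule the marginal product of capital equals n+g+δ: 0.26·k^(0.26−1) = 0.12. Solving, k_gold = (0.26/0.12)^(1/0.74) ≈ 2.8430.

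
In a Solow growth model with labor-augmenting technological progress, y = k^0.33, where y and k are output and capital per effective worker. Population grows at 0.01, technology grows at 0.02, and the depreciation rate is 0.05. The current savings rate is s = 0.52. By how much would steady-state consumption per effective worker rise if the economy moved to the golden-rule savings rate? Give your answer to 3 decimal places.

Capital per effective worker breaks even when investment replaces (n + g + δ)·k; here n + g + δ = 0.08.
Current steady state (s = 0.52): k* = (0.52/0.08)^(1/0.67) ≈ 16.3419, y* = 16.3419^0.33 ≈ 2.5141, c* = (1−0.52)·2.5141 ≈ 1.2068.
Golden rule sets MPK = n+g+δ: 0.33·k^(0.33−1) = 0.08, so k_gold = (0.33/0.08)^(1/0.67) ≈ 8.2898.
y_gold = 8.2898^0.33 ≈ 2.0096, c_gold = y_gold − 0.08·k_gold ≈ 1.3465.
Gain: Δc = 1.3465 − 1.2068 ≈ 0.1397.

Δc ≈ 0.140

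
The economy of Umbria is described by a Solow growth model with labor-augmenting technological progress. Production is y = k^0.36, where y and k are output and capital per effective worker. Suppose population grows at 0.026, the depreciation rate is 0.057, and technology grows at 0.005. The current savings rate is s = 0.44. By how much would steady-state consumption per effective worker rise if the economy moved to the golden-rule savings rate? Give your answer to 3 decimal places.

The effective depreciation rate is n + g + δ = 0.026 + 0.005 + 0.057 = 0.088.
Current steady state (s = 0.44): k* = (0.44/0.088)^(1/0.64) ≈ 12.3635, y* = 12.3635^0.36 ≈ 2.4727, c* = (1−0.44)·2.4727 ≈ 1.3847.
Setting f'(k) = n+g+δ gives 0.36·k^(0.36−1) = 0.088, hence k_gold = (0.36/0.088)^(1/0.64) ≈ 9.0358.
y_gold = 9.0358^0.36 ≈ 2.2088, c_gold = y_gold − 0.088·k_gold ≈ 1.4136.
Gain: Δc = 1.4136 − 1.3847 ≈ 0.0289.

Δc ≈ 0.029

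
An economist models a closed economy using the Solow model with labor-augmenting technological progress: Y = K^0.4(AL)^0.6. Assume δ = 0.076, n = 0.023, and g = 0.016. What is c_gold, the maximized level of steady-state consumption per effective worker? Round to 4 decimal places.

c_gold ≈ 1.3774

Capital per effective worker breaks even when investment replaces (n + g + δ)·k; here n + g + δ = 0.115.
At the golden rule the marginal product of capital equals n+g+δ: 0.4·k^(0.4−1) = 0.115. Solving, k_gold = (0.4/0.115)^(1/0.6) ≈ 7.9849.
y_gold = 7.9849^0.4 ≈ 2.2957.
c_gold = y_gold − (n+g+δ)·k_gold = 2.2957 − 0.115·7.9849 ≈ 1.3774.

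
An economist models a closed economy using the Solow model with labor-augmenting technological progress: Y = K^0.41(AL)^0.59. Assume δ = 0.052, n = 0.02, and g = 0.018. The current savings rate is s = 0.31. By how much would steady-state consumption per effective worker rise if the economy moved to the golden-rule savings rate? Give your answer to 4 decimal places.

Δc ≈ 0.0626

Break-even investment rate: n + g + δ = 0.02 + 0.018 + 0.052 = 0.09.
Current steady state (s = 0.31): k* = (0.31/0.09)^(1/0.59) ≈ 8.1353, y* = 8.1353^0.41 ≈ 2.3619, c* = (1−0.31)·2.3619 ≈ 1.6297.
Maximizing c = f(k) − (n+g+δ)·k gives f'(k) = n+g+δ, i.e. 0.41·k^(0.41−1) = 0.09, so k_gold = (0.41/0.09)^(1/0.59) ≈ 13.0669.
y_gold = 13.0669^0.41 ≈ 2.8683, c_gold = y_gold − 0.09·k_gold ≈ 1.6923.
Gain: Δc = 1.6923 − 1.6297 ≈ 0.0626.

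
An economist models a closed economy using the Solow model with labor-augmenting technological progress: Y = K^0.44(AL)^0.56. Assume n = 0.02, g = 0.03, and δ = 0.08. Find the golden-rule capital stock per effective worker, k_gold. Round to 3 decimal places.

k_gold ≈ 8.822

Capital per effective worker breaks even when investment replaces (n + g + δ)·k; here n + g + δ = 0.13.
At the golden rule the marginal product of capital equals n+g+δ: 0.44·k^(0.44−1) = 0.13. Solving, k_gold = (0.44/0.13)^(1/0.56) ≈ 8.8217.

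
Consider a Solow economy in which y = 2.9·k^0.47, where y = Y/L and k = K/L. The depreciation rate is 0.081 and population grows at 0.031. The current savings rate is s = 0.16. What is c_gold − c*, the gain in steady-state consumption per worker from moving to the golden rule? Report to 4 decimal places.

Δc ≈ 5.5038

Capital per worker breaks even when investment replaces (n + δ)·k; here n + δ = 0.112.
Current steady state (s = 0.16): k* = (0.16·2.9/0.112)^(1/0.53) ≈ 14.6122, y* = 2.9·14.6122^0.47 ≈ 10.2286, c* = (1−0.16)·10.2286 ≈ 8.5920.
Maximizing c = f(k) − (n+δ)·k gives f'(k) = n+δ, i.e. 0.47·2.9·k^(0.47−1) = 0.112, so k_gold = (0.47·2.9/0.112)^(1/0.53) ≈ 111.6077.
y_gold = 2.9·111.6077^0.47 ≈ 26.5959, c_gold = y_gold − 0.112·k_gold ≈ 14.0958.
Gain: Δc = 14.0958 − 8.5920 ≈ 5.5038.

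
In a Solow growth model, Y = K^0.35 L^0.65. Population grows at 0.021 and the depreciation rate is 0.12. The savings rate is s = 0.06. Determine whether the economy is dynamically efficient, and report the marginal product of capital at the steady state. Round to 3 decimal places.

dynamically efficient; MPK ≈ 0.822

Break-even investment rate: n + δ = 0.021 + 0.12 = 0.141.
Steady-state k*: s·k^0.35 = 0.141·k gives k* = (0.06/0.141)^(1/0.65) ≈ 0.2686.
MPK = 0.35·0.2686^(-0.65) ≈ 0.8225.
MPK > n+δ = 0.141, so the economy is dynamically efficient (under-saving).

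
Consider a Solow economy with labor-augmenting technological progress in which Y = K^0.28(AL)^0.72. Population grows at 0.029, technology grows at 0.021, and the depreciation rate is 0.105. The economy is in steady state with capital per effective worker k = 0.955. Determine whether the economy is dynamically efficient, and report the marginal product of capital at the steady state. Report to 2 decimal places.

dynamically efficient; MPK ≈ 0.29

The effective depreciation rate is n + g + δ = 0.029 + 0.021 + 0.105 = 0.155.
MPK = 0.28·k^(0.28−1) = 0.28·0.955^(-0.72) ≈ 0.2894.
MPK > 0.155, so the economy is dynamically efficient (under-saving).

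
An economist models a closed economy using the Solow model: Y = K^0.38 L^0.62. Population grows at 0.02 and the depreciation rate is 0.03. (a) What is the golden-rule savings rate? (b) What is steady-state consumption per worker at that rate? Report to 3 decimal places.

(a) s_gold = 0.380; (b) c_gold ≈ 2.149

Capital per worker breaks even when investment replaces (n + δ)·k; here n + δ = 0.05.
For Cobb-Douglas, s_gold equals capital's share: s_gold = 0.38.
Golden rule sets MPK = n+δ: 0.38·k^(0.38−1) = 0.05, so k_gold = (0.38/0.05)^(1/0.62) ≈ 26.3431.
y_gold = 26.3431^0.38 ≈ 3.4662; c_gold = (1−0.38)·y_gold ≈ 2.1490.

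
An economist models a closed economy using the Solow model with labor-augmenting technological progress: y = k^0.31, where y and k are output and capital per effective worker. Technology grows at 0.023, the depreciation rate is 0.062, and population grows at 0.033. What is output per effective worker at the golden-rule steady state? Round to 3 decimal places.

Break-even investment rate: n + g + δ = 0.033 + 0.023 + 0.062 = 0.118.
At the golden rule the marginal product of capital equals n+g+δ: 0.31·k^(0.31−1) = 0.118. Solving, k_gold = (0.31/0.118)^(1/0.69) ≈ 4.0545.
Output: y_gold = k_gold^0.31 = 4.0545^0.31 ≈ 1.5433.

y_gold ≈ 1.543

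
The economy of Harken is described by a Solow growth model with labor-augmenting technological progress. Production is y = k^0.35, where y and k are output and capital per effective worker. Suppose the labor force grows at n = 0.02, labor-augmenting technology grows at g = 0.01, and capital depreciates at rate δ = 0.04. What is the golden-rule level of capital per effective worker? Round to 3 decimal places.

n + g + δ = 0.02 + 0.01 + 0.04 = 0.07.
Golden rule sets MPK = n+g+δ: 0.35·k^(0.35−1) = 0.07, so k_gold = (0.35/0.07)^(1/0.65) ≈ 11.8943.

k_gold ≈ 11.894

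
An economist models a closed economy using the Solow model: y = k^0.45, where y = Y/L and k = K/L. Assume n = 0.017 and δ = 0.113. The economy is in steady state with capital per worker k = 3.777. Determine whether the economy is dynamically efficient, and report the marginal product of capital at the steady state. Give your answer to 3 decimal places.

The effective depreciation rate is n + δ = 0.017 + 0.113 = 0.13.
MPK = 0.45·k^(0.45−1) = 0.45·3.777^(-0.55) ≈ 0.2167.
MPK > 0.13, so the economy is dynamically efficient (under-saving).

dynamically efficient; MPK ≈ 0.217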